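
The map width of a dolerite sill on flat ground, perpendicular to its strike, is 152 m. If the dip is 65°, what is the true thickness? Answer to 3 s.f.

True thickness t = w · sin(dip) = 152 × sin 65°
t = 152 × 0.9063 = 137.759 m

138 m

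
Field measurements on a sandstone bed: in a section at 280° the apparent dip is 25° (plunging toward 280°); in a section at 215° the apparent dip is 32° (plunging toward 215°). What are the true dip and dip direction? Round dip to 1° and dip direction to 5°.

The two traces are lines in the plane: v₁ = (sin 280°·cos 25°, cos 280°·cos 25°, −sin 25°), v₂ = (sin 215°·cos 32°, cos 215°·cos 32°, −sin 32°).
The plane normal is n = v₁ × v₂ ∝ (-0.377, -0.267, 0.697).
Dip δ = arctan(|n_h|/n_z) = arctan(0.462/0.697) = 33.6°.
Dip direction = atan2(-0.377, -0.267) = 235° (azimuth of n's horizontal projection).

true dip 34°, dip direction 235°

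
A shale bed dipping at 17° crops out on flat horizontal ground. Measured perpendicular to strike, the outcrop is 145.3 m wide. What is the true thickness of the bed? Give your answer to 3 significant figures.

42.5 m

True thickness t = w · sin(dip) = 145.3 × sin 17°
t = 145.3 × 0.2924 = 42.482 m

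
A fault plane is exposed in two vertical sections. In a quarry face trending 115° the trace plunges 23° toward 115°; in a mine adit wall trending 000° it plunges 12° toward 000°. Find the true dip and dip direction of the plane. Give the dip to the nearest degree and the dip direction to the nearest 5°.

true dip 31°, dip direction 070°

Represent each trace as a vector plunging at its apparent dip toward its trend (east-north-up frame): v₁ = (0.834, -0.389, -0.391), v₂ = (0.000, 0.978, -0.208).
n = v₁ × v₂ = (0.463, 0.173, 0.816) (taken with n_z > 0).
True dip = arccos(n_z / |n|) = arccos(0.8552) = 31.2°.
The horizontal component of n points toward azimuth atan2(n_x, n_y) = 69°, the dip direction.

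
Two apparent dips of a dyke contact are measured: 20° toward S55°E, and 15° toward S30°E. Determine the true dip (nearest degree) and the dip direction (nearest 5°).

true dip 21°, dip direction 105°

Represent each trace as a vector plunging at its apparent dip toward its trend (east-north-up frame): v₁ = (0.770, -0.539, -0.342), v₂ = (0.483, -0.837, -0.259).
Cross product v₁ × v₂ gives the pole to the plane: n ∝ (0.147, -0.034, 0.384).
tan δ = √(n_x²+n_y²)/n_z = 0.151/0.384, so δ = 21.4°.
Dip direction = azimuth of (n_x, n_y) = atan2(0.147, -0.034) = 103°.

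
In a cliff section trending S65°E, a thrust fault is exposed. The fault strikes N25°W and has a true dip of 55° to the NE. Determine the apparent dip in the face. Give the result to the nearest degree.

The strike is N25°W and the section trends S65°E; the acute angle between them is β = 40°.
tan α = tan 55° × sin 40° = 1.4281 × 0.6428 = 0.9180
α = arctan(0.9180) = 42.55°

43°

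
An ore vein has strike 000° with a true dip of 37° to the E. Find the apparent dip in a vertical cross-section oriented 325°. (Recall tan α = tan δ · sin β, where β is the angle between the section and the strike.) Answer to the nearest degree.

23°

Angle between strike (000°) and section (325°): β = 35°.
tan α = tan 37° × sin 35° = 0.7536 × 0.5736 = 0.4322
apparent dip = arctan 0.4322 = 23.38°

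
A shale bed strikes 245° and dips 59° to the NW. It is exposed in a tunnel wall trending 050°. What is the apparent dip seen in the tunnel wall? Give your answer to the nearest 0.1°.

The section lies 15° from the strike.
tan α = tan 59° × sin 15° = 1.6643 × 0.2588 = 0.4307
α = arctan(0.4307) = 23.30°

23.3°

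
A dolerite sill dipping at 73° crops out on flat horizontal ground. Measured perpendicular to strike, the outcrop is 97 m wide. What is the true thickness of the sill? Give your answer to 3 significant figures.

92.8 m

True thickness t = w · sin(dip) = 97 × sin 73°
t = 97 × 0.9563 = 92.762 m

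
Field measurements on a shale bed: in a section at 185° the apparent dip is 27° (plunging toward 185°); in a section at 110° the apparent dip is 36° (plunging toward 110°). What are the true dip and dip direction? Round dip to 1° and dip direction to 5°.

true dip 39°, dip direction 135°

Each apparent-dip line lies in the plane. As unit vectors (x east, y north, z up), v₁ plunges 27°→185° and v₂ plunges 36°→110°.
Cross product v₁ × v₂ gives the pole to the plane: n ∝ (0.396, -0.391, 0.696).
True dip = arccos(n_z / |n|) = arccos(0.7812) = 38.6°.
Dip direction = azimuth of (n_x, n_y) = atan2(0.396, -0.391) = 135°.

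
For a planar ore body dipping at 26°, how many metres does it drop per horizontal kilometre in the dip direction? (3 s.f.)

drop per km = 1000 × tan 26° = 1000 × 0.4877

488 m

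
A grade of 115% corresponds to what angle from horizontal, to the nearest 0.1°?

tan θ = 115/100 = 1.1500
θ = arctan(1.1500) = 48.99°

49.0°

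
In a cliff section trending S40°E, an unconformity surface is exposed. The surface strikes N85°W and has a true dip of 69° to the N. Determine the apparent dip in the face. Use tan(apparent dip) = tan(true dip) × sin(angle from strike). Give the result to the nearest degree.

62°

The section lies 45° from the strike.
tan(apparent dip) = tan 69° · sin 45° = 1.8421
apparent dip = arctan 1.8421 = 61.50°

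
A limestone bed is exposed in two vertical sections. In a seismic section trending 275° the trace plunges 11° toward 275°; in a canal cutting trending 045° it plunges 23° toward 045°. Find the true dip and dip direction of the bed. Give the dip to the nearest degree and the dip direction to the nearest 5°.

The two traces are lines in the plane: v₁ = (sin 275°·cos 11°, cos 275°·cos 11°, −sin 11°), v₂ = (sin 45°·cos 23°, cos 45°·cos 23°, −sin 23°).
Cross product v₁ × v₂ gives the pole to the plane: n ∝ (-0.091, 0.506, 0.692).
True dip = arccos(n_z / |n|) = arccos(0.8027) = 36.6°.
The horizontal component of n points toward azimuth atan2(n_x, n_y) = 350°, the dip direction.

true dip 37°, dip direction 350°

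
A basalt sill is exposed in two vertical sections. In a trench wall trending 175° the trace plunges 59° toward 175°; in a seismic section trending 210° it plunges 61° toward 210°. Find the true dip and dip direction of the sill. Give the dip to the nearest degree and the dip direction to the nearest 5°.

The two traces are lines in the plane: v₁ = (sin 175°·cos 59°, cos 175°·cos 59°, −sin 59°), v₂ = (sin 210°·cos 61°, cos 210°·cos 61°, −sin 61°).
The plane normal is n = v₁ × v₂ ∝ (-0.089, -0.247, 0.143).
Dip δ = arctan(|n_h|/n_z) = arctan(0.263/0.143) = 61.4°.
The horizontal component of n points toward azimuth atan2(n_x, n_y) = 200°, the dip direction.

true dip 61°, dip direction 200°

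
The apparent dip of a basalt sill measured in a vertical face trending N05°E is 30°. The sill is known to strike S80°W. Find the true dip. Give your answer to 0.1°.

β = acute angle between strike S80°W and section N05°E = 75°.
tan δ = tan α / sin β = tan 30° / sin 75° = 0.5774 / 0.9659 = 0.5977
δ = arctan(0.5977) = 30.87°

30.9°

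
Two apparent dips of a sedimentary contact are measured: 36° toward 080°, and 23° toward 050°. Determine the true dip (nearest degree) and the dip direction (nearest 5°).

The two traces are lines in the plane: v₁ = (sin 80°·cos 36°, cos 80°·cos 36°, −sin 36°), v₂ = (sin 50°·cos 23°, cos 50°·cos 23°, −sin 23°).
The plane normal is n = v₁ × v₂ ∝ (0.293, -0.103, 0.372).
Dip δ = arctan(|n_h|/n_z) = arctan(0.311/0.372) = 39.8°.
The horizontal component of n points toward azimuth atan2(n_x, n_y) = 109°, the dip direction.

true dip 40°, dip direction 110°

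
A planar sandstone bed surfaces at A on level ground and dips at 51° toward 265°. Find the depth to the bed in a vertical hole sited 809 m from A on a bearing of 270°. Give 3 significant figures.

995 m

The hole lies 5° from the dip direction, so the down-dip offset is 809 × cos 5° = 805.92 m.
Depth = down-dip offset × tan(dip) = 805.92 × tan 51° = 805.92 × 1.2349
Depth = 995.23 m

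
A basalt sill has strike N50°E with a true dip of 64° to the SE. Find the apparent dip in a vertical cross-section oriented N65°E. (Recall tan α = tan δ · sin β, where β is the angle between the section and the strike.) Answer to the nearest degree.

The section lies 15° from the strike.
tan α = tan 64° × sin 15° = 2.0503 × 0.2588 = 0.5307
α = arctan(0.5307) = 27.95°

28°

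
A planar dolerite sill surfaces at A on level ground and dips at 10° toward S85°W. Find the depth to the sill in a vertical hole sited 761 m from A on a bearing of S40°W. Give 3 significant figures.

The hole lies 45° from the dip direction, so the down-dip offset is 761 × cos 45° = 538.11 m.
Depth = down-dip offset × tan(dip) = 538.11 × tan 10° = 538.11 × 0.1763
Depth = 94.88 m

94.9 m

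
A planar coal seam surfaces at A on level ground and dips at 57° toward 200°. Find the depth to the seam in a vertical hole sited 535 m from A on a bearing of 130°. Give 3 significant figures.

282 m

The hole lies 70° from the dip direction, so the down-dip offset is 535 × cos 70° = 182.98 m.
Depth = down-dip offset × tan(dip) = 182.98 × tan 57° = 182.98 × 1.5399
Depth = 281.77 m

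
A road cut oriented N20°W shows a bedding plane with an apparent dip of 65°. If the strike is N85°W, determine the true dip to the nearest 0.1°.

The section is 65° from the strike.
tan(true dip) = tan 65° / sin 65° = 2.3662
δ = arctan(2.3662) = 67.09°

67.1°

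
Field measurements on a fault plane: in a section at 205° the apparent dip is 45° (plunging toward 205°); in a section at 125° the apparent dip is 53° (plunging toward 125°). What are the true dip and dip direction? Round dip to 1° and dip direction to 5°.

Represent each trace as a vector plunging at its apparent dip toward its trend (east-north-up frame): v₁ = (-0.299, -0.641, -0.707), v₂ = (0.493, -0.345, -0.799).
n = v₁ × v₂ = (0.268, -0.587, 0.419) (taken with n_z > 0).
Dip δ = arctan(|n_h|/n_z) = arctan(0.645/0.419) = 57.0°.
The horizontal component of n points toward azimuth atan2(n_x, n_y) = 155°, the dip direction.

true dip 57°, dip direction 155°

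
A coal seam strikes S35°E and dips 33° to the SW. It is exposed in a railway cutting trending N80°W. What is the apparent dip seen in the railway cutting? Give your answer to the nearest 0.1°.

The section lies 45° from the strike.
tan(apparent dip) = tan 33° · sin 45° = 0.4592
α = arctan(0.4592) = 24.66°

24.7°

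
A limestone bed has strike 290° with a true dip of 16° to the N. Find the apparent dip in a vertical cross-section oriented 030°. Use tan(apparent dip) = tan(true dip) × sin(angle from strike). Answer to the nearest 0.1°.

Angle between strike (290°) and section (030°): β = 80°.
tan α = tan 16° × sin 80° = 0.2867 × 0.9848 = 0.2824
α = arctan(0.2824) = 15.77°

15.8°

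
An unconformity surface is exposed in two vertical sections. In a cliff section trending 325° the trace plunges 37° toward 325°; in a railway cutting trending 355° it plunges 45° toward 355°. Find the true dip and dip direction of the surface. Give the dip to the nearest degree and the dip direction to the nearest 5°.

true dip 46°, dip direction 010°

The two traces are lines in the plane: v₁ = (sin 325°·cos 37°, cos 325°·cos 37°, −sin 37°), v₂ = (sin 355°·cos 45°, cos 355°·cos 45°, −sin 45°).
The plane normal is n = v₁ × v₂ ∝ (0.039, 0.287, 0.282).
tan δ = √(n_x²+n_y²)/n_z = 0.289/0.282, so δ = 45.7°.
Dip direction = atan2(0.039, 0.287) = 8° (azimuth of n's horizontal projection).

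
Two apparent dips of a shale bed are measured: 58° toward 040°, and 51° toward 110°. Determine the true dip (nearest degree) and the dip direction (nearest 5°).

The two traces are lines in the plane: v₁ = (sin 40°·cos 58°, cos 40°·cos 58°, −sin 58°), v₂ = (sin 110°·cos 51°, cos 110°·cos 51°, −sin 51°).
Cross product v₁ × v₂ gives the pole to the plane: n ∝ (0.498, 0.237, 0.313).
tan δ = √(n_x²+n_y²)/n_z = 0.551/0.313, so δ = 60.4°.
Dip direction = atan2(0.498, 0.237) = 65° (azimuth of n's horizontal projection).

true dip 60°, dip direction 065°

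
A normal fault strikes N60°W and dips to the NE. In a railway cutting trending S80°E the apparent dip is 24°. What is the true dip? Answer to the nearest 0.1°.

β = acute angle between strike N60°W and section S80°E = 20°.
tan(true dip) = tan 24° / sin 20° = 1.3018
δ = arctan(1.3018) = 52.47°

52.5°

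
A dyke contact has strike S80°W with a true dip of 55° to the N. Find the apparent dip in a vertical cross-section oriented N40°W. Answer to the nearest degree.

The strike is S80°W and the section trends N40°W; the acute angle between them is β = 60°.
tan α = tan 55° × sin 60° = 1.4281 × 0.8660 = 1.2368
apparent dip = arctan 1.2368 = 51.04°

51°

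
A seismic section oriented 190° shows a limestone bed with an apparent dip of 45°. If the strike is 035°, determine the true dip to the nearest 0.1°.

67.1°

β = acute angle between strike 035° and section 190° = 25°.
tan δ = tan α / sin β = tan 45° / sin 25° = 1.0000 / 0.4226 = 2.3662
true dip = arctan 2.3662 = 67.09°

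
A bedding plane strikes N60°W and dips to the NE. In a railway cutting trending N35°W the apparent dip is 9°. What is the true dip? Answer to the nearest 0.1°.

β = acute angle between strike N60°W and section N35°W = 25°.
tan δ = tan α / sin β = tan 9° / sin 25° = 0.1584 / 0.4226 = 0.3748
δ = arctan(0.3748) = 20.54°

20.5°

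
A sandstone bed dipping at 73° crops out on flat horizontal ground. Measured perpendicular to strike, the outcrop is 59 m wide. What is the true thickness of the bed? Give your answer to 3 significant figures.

56.4 m

True thickness t = w · sin(dip) = 59 × sin 73°
t = 59 × 0.9563 = 56.422 m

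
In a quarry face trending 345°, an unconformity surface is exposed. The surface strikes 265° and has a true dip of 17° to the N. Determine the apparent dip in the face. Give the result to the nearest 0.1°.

The section lies 80° from the strike.
tan(apparent dip) = tan 17° · sin 80° = 0.3011
α = arctan(0.3011) = 16.76°

16.8°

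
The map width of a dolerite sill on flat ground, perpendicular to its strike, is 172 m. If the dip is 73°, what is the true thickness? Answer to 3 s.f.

True thickness t = w · sin(dip) = 172 × sin 73°
t = 172 × 0.9563 = 164.484 m

164 m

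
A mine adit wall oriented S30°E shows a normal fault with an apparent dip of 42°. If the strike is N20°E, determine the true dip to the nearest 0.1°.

49.6°

β = acute angle between strike N20°E and section S30°E = 50°.
tan δ = tan α / sin β = tan 42° / sin 50° = 0.9004 / 0.7660 = 1.1754
δ = arctan(1.1754) = 49.61°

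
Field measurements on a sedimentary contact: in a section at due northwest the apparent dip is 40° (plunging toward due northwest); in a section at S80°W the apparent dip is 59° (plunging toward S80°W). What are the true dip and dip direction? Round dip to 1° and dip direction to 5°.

true dip 59°, dip direction 255°

The two traces are lines in the plane: v₁ = (sin 315°·cos 40°, cos 315°·cos 40°, −sin 40°), v₂ = (sin 260°·cos 59°, cos 260°·cos 59°, −sin 59°).
Cross product v₁ × v₂ gives the pole to the plane: n ∝ (-0.522, -0.138, 0.323).
Dip δ = arctan(|n_h|/n_z) = arctan(0.540/0.323) = 59.1°.
Dip direction = atan2(-0.522, -0.138) = 255° (azimuth of n's horizontal projection).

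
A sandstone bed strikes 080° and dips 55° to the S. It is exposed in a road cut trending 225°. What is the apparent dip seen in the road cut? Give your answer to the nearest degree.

Angle between strike (080°) and section (225°): β = 35°.
tan α = tan 55° × sin 35° = 1.4281 × 0.5736 = 0.8192
α = arctan(0.8192) = 39.32°

39°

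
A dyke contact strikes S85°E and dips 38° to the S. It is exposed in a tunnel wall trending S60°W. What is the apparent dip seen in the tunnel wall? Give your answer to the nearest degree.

Angle between strike (S85°E) and section (S60°W): β = 35°.
tan α = tan 38° × sin 35° = 0.7813 × 0.5736 = 0.4481
apparent dip = arctan 0.4481 = 24.14°

24°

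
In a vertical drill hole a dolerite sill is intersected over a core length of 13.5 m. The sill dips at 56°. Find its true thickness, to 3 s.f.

True thickness t = h · cos(dip) = 13.5 × cos 56°
t = 13.5 × 0.5592 = 7.549 m

7.55 m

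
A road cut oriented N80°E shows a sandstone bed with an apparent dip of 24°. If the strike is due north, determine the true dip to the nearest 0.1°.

24.3°

β = acute angle between strike due north and section N80°E = 80°.
tan(true dip) = tan 24° / sin 80° = 0.4521
δ = arctan(0.4521) = 24.33°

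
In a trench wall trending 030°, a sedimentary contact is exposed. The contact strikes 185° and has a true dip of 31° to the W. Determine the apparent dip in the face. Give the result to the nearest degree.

14°

Angle between strike (185°) and section (030°): β = 25°.
tan α = tan 31° × sin 25° = 0.6009 × 0.4226 = 0.2539
apparent dip = arctan 0.2539 = 14.25°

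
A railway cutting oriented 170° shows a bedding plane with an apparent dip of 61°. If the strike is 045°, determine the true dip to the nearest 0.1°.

65.6°

The section is 55° from the strike.
tan δ = tan α / sin β = tan 61° / sin 55° = 1.8040 / 0.8192 = 2.2023
true dip = arctan 2.2023 = 65.58°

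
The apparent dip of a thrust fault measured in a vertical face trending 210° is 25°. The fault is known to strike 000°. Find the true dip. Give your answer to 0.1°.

The section is 30° from the strike.
tan δ = tan α / sin β = tan 25° / sin 30° = 0.4663 / 0.5000 = 0.9326
true dip = arctan 0.9326 = 43.00°

43.0°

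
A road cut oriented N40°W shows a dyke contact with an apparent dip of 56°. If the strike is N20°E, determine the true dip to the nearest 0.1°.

The section is 60° from the strike.
tan(true dip) = tan 56° / sin 60° = 1.7119
true dip = arctan 1.7119 = 59.71°

59.7°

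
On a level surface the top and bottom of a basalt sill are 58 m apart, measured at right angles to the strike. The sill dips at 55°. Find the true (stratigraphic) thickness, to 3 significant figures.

True thickness t = w · sin(dip) = 58 × sin 55°
t = 58 × 0.8192 = 47.511 m

47.5 m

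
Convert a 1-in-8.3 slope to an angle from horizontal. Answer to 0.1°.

6.9°

tan θ = 1/8.3 = 0.1205
θ = arctan(0.1205) = 6.87°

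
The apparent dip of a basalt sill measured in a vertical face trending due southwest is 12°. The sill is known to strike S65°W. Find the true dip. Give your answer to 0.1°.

β = acute angle between strike S65°W and section due southwest = 20°.
tan(true dip) = tan 12° / sin 20° = 0.6215
δ = arctan(0.6215) = 31.86°

31.9°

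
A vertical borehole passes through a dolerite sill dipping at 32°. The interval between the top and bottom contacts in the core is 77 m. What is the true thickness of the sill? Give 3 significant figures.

True thickness t = h · cos(dip) = 77 × cos 32°
t = 77 × 0.8480 = 65.300 m

65.3 m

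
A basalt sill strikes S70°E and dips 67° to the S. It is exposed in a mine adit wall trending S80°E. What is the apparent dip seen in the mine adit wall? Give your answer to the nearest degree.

22°

The section lies 10° from the strike.
tan α = tan 67° × sin 10° = 2.3559 × 0.1736 = 0.4091
α = arctan(0.4091) = 22.25°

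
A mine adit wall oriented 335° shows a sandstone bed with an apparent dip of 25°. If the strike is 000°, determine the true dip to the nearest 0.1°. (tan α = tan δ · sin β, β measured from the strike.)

The section is 25° from the strike.
tan(true dip) = tan 25° / sin 25° = 1.1034
true dip = arctan 1.1034 = 47.81°

47.8°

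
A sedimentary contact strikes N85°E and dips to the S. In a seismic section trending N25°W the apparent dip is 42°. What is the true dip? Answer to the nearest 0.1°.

β = acute angle between strike N85°E and section N25°W = 70°.
tan δ = tan α / sin β = tan 42° / sin 70° = 0.9004 / 0.9397 = 0.9582
δ = arctan(0.9582) = 43.78°

43.8°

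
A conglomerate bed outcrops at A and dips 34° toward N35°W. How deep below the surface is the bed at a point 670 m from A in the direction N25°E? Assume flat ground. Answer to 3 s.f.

The hole lies 60° from the dip direction, so the down-dip offset is 670 × cos 60° = 335.00 m.
Depth = down-dip offset × tan(dip) = 335.00 × tan 34° = 335.00 × 0.6745
Depth = 225.96 m

226 m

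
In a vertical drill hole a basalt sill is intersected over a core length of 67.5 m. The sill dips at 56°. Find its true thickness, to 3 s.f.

37.7 m

True thickness t = h · cos(dip) = 67.5 × cos 56°
t = 67.5 × 0.5592 = 37.746 m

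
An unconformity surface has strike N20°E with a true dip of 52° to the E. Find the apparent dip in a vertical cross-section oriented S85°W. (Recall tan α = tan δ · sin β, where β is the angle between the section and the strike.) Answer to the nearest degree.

49°

The section lies 65° from the strike.
tan(apparent dip) = tan 52° · sin 65° = 1.1600
apparent dip = arctan 1.1600 = 49.24°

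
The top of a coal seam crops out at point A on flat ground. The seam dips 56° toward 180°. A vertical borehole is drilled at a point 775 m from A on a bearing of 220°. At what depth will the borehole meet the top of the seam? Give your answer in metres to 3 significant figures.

The hole lies 40° from the dip direction, so the down-dip offset is 775 × cos 40° = 593.68 m.
Depth = down-dip offset × tan(dip) = 593.68 × tan 56° = 593.68 × 1.4826
Depth = 880.17 m

880 m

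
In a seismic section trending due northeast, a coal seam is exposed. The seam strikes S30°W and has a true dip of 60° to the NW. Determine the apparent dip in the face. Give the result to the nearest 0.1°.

The strike is S30°W and the section trends due northeast; the acute angle between them is β = 15°.
tan(apparent dip) = tan 60° · sin 15° = 0.4483
apparent dip = arctan 0.4483 = 24.15°

24.1°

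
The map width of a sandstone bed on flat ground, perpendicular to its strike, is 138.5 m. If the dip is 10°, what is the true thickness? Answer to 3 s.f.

True thickness t = w · sin(dip) = 138.5 × sin 10°
t = 138.5 × 0.1736 = 24.050 m

24.1 m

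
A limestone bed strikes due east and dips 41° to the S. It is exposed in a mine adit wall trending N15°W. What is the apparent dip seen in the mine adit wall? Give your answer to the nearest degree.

Angle between strike (due east) and section (N15°W): β = 75°.
tan(apparent dip) = tan 41° · sin 75° = 0.8397
α = arctan(0.8397) = 40.02°

40°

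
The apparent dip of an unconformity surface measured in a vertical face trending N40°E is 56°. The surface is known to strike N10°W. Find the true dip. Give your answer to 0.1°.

β = acute angle between strike N10°W and section N40°E = 50°.
tan δ = tan α / sin β = tan 56° / sin 50° = 1.4826 / 0.7660 = 1.9353
δ = arctan(1.9353) = 62.67°

62.7°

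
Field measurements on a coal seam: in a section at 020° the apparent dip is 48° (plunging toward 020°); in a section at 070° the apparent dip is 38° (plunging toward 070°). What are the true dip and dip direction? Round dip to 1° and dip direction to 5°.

true dip 48°, dip direction 025°

Each apparent-dip line lies in the plane. As unit vectors (x east, y north, z up), v₁ plunges 48°→020° and v₂ plunges 38°→070°.
Cross product v₁ × v₂ gives the pole to the plane: n ∝ (0.187, 0.409, 0.404).
True dip = arccos(n_z / |n|) = arccos(0.6680) = 48.1°.
The horizontal component of n points toward azimuth atan2(n_x, n_y) = 25°, the dip direction.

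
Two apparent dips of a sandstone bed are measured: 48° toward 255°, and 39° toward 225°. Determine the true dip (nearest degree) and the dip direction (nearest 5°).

Represent each trace as a vector plunging at its apparent dip toward its trend (east-north-up frame): v₁ = (-0.646, -0.173, -0.743), v₂ = (-0.550, -0.550, -0.629).
n = v₁ × v₂ = (-0.299, 0.002, 0.260) (taken with n_z > 0).
Dip δ = arctan(|n_h|/n_z) = arctan(0.299/0.260) = 49.0°.
Dip direction = atan2(-0.299, 0.002) = 270° (azimuth of n's horizontal projection).

true dip 49°, dip direction 270°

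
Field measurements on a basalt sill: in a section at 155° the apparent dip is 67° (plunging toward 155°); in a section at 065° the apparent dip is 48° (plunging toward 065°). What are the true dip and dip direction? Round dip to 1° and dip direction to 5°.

true dip 69°, dip direction 130°

Represent each trace as a vector plunging at its apparent dip toward its trend (east-north-up frame): v₁ = (0.165, -0.354, -0.921), v₂ = (0.606, 0.283, -0.743).
Cross product v₁ × v₂ gives the pole to the plane: n ∝ (0.523, -0.436, 0.261).
True dip = arccos(n_z / |n|) = arccos(0.3584) = 69.0°.
Dip direction = atan2(0.523, -0.436) = 130° (azimuth of n's horizontal projection).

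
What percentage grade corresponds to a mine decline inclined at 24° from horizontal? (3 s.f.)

grade % = 100 × tan 24° = 100 × 0.4452

44.5%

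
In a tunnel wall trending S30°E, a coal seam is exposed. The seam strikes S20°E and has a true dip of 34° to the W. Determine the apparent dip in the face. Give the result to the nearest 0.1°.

6.7°

The strike is S20°E and the section trends S30°E; the acute angle between them is β = 10°.
tan(apparent dip) = tan 34° · sin 10° = 0.1171
α = arctan(0.1171) = 6.68°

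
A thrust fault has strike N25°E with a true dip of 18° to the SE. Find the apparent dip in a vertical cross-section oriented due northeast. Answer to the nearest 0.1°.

6.3°

The strike is N25°E and the section trends due northeast; the acute angle between them is β = 20°.
tan α = tan 18° × sin 20° = 0.3249 × 0.3420 = 0.1111
α = arctan(0.1111) = 6.34°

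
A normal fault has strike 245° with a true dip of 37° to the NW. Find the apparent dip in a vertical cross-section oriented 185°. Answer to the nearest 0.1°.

The section lies 60° from the strike.
tan α = tan 37° × sin 60° = 0.7536 × 0.8660 = 0.6526
α = arctan(0.6526) = 33.13°

33.1°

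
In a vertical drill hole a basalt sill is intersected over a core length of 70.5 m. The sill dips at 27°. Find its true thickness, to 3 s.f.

True thickness t = h · cos(dip) = 70.5 × cos 27°
t = 70.5 × 0.8910 = 62.816 m

62.8 m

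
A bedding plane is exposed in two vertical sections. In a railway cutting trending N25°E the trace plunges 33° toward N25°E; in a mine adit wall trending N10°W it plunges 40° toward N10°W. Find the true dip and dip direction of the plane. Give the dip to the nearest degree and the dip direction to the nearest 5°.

true dip 40°, dip direction 345°

The two traces are lines in the plane: v₁ = (sin 25°·cos 33°, cos 25°·cos 33°, −sin 33°), v₂ = (sin 350°·cos 40°, cos 350°·cos 40°, −sin 40°).
The plane normal is n = v₁ × v₂ ∝ (-0.078, 0.300, 0.368).
tan δ = √(n_x²+n_y²)/n_z = 0.310/0.368, so δ = 40.1°.
Dip direction = azimuth of (n_x, n_y) = atan2(-0.078, 0.300) = 345°.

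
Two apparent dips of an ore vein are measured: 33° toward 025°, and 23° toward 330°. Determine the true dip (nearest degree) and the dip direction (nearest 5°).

true dip 33°, dip direction 020°

The two traces are lines in the plane: v₁ = (sin 25°·cos 33°, cos 25°·cos 33°, −sin 33°), v₂ = (sin 330°·cos 23°, cos 330°·cos 23°, −sin 23°).
The plane normal is n = v₁ × v₂ ∝ (0.137, 0.389, 0.632).
True dip = arccos(n_z / |n|) = arccos(0.8375) = 33.1°.
The horizontal component of n points toward azimuth atan2(n_x, n_y) = 19°, the dip direction.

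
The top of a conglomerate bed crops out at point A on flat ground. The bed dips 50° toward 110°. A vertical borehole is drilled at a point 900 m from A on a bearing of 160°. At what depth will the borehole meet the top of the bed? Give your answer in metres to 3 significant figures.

The hole lies 50° from the dip direction, so the down-dip offset is 900 × cos 50° = 578.51 m.
Depth = down-dip offset × tan(dip) = 578.51 × tan 50° = 578.51 × 1.1918
Depth = 689.44 m

689 m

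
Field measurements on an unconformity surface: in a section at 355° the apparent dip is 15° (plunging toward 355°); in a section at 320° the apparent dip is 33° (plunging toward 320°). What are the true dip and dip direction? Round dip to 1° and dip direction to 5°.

Each apparent-dip line lies in the plane. As unit vectors (x east, y north, z up), v₁ plunges 15°→355° and v₂ plunges 33°→320°.
n = v₁ × v₂ = (-0.358, 0.094, 0.465) (taken with n_z > 0).
tan δ = √(n_x²+n_y²)/n_z = 0.370/0.465, so δ = 38.5°.
Dip direction = azimuth of (n_x, n_y) = atan2(-0.358, 0.094) = 285°.

true dip 39°, dip direction 285°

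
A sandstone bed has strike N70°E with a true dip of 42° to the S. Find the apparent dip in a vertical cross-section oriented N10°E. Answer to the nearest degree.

The strike is N70°E and the section trends N10°E; the acute angle between them is β = 60°.
tan(apparent dip) = tan 42° · sin 60° = 0.7798
α = arctan(0.7798) = 37.95°

38°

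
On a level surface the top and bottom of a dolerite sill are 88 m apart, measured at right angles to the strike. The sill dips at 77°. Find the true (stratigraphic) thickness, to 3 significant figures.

True thickness t = w · sin(dip) = 88 × sin 77°
t = 88 × 0.9744 = 85.745 m

85.7 m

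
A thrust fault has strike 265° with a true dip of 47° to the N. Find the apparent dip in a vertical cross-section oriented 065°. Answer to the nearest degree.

The section lies 20° from the strike.
tan(apparent dip) = tan 47° · sin 20° = 0.3668
apparent dip = arctan 0.3668 = 20.14°

20°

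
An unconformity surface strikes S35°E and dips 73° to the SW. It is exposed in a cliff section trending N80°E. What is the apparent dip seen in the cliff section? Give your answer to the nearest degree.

Angle between strike (S35°E) and section (N80°E): β = 65°.
tan α = tan 73° × sin 65° = 3.2709 × 0.9063 = 2.9644
apparent dip = arctan 2.9644 = 71.36°

71°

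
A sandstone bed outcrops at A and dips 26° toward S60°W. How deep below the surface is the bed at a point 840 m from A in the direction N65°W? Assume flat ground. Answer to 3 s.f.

The hole lies 55° from the dip direction, so the down-dip offset is 840 × cos 55° = 481.80 m.
Depth = down-dip offset × tan(dip) = 481.80 × tan 26° = 481.80 × 0.4877
Depth = 234.99 m

235 m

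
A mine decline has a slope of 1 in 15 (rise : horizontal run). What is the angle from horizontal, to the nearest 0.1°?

tan θ = 1/15 = 0.0667
θ = arctan(0.0667) = 3.81°

3.8°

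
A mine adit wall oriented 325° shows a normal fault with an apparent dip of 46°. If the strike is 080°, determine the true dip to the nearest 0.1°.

β = acute angle between strike 080° and section 325° = 65°.
tan(true dip) = tan 46° / sin 65° = 1.1426
δ = arctan(1.1426) = 48.81°

48.8°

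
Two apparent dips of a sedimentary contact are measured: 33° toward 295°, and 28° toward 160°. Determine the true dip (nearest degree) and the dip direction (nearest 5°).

true dip 57°, dip direction 230°

Each apparent-dip line lies in the plane. As unit vectors (x east, y north, z up), v₁ plunges 33°→295° and v₂ plunges 28°→160°.
Cross product v₁ × v₂ gives the pole to the plane: n ∝ (-0.618, -0.521, 0.524).
tan δ = √(n_x²+n_y²)/n_z = 0.809/0.524, so δ = 57.1°.
The horizontal component of n points toward azimuth atan2(n_x, n_y) = 230°, the dip direction.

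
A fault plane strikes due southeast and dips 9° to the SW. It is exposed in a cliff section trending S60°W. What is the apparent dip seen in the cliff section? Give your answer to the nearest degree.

Angle between strike (due southeast) and section (S60°W): β = 75°.
tan(apparent dip) = tan 9° · sin 75° = 0.1530
α = arctan(0.1530) = 8.70°

9°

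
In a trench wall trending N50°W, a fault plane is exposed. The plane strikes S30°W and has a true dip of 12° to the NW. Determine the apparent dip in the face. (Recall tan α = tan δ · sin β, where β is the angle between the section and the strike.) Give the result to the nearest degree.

12°

The section lies 80° from the strike.
tan(apparent dip) = tan 12° · sin 80° = 0.2093
apparent dip = arctan 0.2093 = 11.82°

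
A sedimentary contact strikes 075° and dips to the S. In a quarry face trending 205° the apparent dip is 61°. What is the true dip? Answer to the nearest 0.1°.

67.0°

β = acute angle between strike 075° and section 205° = 50°.
tan(true dip) = tan 61° / sin 50° = 2.3550
true dip = arctan 2.3550 = 66.99°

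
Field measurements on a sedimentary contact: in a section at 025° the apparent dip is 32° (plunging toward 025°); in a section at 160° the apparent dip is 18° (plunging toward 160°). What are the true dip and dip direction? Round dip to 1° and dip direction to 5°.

true dip 51°, dip direction 085°

Each apparent-dip line lies in the plane. As unit vectors (x east, y north, z up), v₁ plunges 32°→025° and v₂ plunges 18°→160°.
Cross product v₁ × v₂ gives the pole to the plane: n ∝ (0.711, 0.062, 0.570).
True dip = arccos(n_z / |n|) = arccos(0.6242) = 51.4°.
Dip direction = atan2(0.711, 0.062) = 85° (azimuth of n's horizontal projection).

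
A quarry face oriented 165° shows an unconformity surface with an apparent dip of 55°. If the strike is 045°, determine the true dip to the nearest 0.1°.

β = acute angle between strike 045° and section 165° = 60°.
tan δ = tan α / sin β = tan 55° / sin 60° = 1.4281 / 0.8660 = 1.6491
true dip = arctan 1.6491 = 58.77°

58.8°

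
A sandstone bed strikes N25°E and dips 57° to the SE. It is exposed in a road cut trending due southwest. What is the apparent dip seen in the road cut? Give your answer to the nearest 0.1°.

27.8°

The strike is N25°E and the section trends due southwest; the acute angle between them is β = 20°.
tan(apparent dip) = tan 57° · sin 20° = 0.5267
α = arctan(0.5267) = 27.77°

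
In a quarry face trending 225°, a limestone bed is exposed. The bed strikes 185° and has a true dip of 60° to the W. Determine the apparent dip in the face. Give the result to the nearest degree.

48°

The section lies 40° from the strike.
tan α = tan 60° × sin 40° = 1.7321 × 0.6428 = 1.1133
α = arctan(1.1133) = 48.07°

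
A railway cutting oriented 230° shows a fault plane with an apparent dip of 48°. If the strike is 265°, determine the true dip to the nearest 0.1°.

The section is 35° from the strike.
tan δ = tan α / sin β = tan 48° / sin 35° = 1.1106 / 0.5736 = 1.9363
δ = arctan(1.9363) = 62.69°

62.7°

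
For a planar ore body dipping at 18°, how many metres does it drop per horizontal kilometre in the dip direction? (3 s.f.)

drop per km = 1000 × tan 18° = 1000 × 0.3249

325 m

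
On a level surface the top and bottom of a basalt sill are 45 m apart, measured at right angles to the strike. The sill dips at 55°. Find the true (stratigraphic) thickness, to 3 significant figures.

36.9 m

True thickness t = w · sin(dip) = 45 × sin 55°
t = 45 × 0.8192 = 36.862 m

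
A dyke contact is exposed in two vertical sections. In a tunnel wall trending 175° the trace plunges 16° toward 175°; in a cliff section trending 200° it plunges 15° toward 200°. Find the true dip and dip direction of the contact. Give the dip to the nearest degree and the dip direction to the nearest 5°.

true dip 16°, dip direction 180°

Represent each trace as a vector plunging at its apparent dip toward its trend (east-north-up frame): v₁ = (0.084, -0.958, -0.276), v₂ = (-0.330, -0.908, -0.259).
Cross product v₁ × v₂ gives the pole to the plane: n ∝ (0.002, -0.113, 0.392).
tan δ = √(n_x²+n_y²)/n_z = 0.113/0.392, so δ = 16.0°.
Dip direction = atan2(0.002, -0.113) = 179° (azimuth of n's horizontal projection).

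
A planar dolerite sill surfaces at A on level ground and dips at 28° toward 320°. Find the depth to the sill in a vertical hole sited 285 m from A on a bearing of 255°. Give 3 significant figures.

The hole lies 65° from the dip direction, so the down-dip offset is 285 × cos 65° = 120.45 m.
Depth = down-dip offset × tan(dip) = 120.45 × tan 28° = 120.45 × 0.5317
Depth = 64.04 m

64.0 m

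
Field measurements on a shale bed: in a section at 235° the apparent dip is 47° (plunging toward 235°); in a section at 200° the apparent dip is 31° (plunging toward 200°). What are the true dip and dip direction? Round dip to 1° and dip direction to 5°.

true dip 50°, dip direction 260°

Each apparent-dip line lies in the plane. As unit vectors (x east, y north, z up), v₁ plunges 47°→235° and v₂ plunges 31°→200°.
Cross product v₁ × v₂ gives the pole to the plane: n ∝ (-0.388, -0.073, 0.335).
True dip = arccos(n_z / |n|) = arccos(0.6476) = 49.6°.
Dip direction = azimuth of (n_x, n_y) = atan2(-0.388, -0.073) = 259°.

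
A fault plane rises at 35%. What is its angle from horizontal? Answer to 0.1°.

19.3°

tan θ = 35/100 = 0.3500
θ = arctan(0.3500) = 19.29°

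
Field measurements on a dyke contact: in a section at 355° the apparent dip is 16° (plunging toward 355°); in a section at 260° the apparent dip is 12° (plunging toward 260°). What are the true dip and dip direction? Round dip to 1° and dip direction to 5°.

true dip 20°, dip direction 315°

Represent each trace as a vector plunging at its apparent dip toward its trend (east-north-up frame): v₁ = (-0.084, 0.958, -0.276), v₂ = (-0.963, -0.170, -0.208).
n = v₁ × v₂ = (-0.246, 0.248, 0.937) (taken with n_z > 0).
True dip = arccos(n_z / |n|) = arccos(0.9370) = 20.5°.
Dip direction = azimuth of (n_x, n_y) = atan2(-0.246, 0.248) = 315°.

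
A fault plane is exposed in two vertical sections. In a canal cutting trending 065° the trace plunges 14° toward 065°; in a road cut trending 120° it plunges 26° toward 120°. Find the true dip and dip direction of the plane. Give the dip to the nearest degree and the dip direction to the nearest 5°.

true dip 26°, dip direction 125°

Represent each trace as a vector plunging at its apparent dip toward its trend (east-north-up frame): v₁ = (0.879, 0.410, -0.242), v₂ = (0.778, -0.449, -0.438).
Cross product v₁ × v₂ gives the pole to the plane: n ∝ (0.288, -0.197, 0.714).
Dip δ = arctan(|n_h|/n_z) = arctan(0.349/0.714) = 26.1°.
The horizontal component of n points toward azimuth atan2(n_x, n_y) = 124°, the dip direction.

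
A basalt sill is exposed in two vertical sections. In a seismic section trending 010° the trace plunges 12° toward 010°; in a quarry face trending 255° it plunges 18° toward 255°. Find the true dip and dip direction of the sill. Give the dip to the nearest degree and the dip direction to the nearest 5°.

true dip 27°, dip direction 305°

The two traces are lines in the plane: v₁ = (sin 10°·cos 12°, cos 10°·cos 12°, −sin 12°), v₂ = (sin 255°·cos 18°, cos 255°·cos 18°, −sin 18°).
The plane normal is n = v₁ × v₂ ∝ (-0.349, 0.243, 0.843).
Dip δ = arctan(|n_h|/n_z) = arctan(0.425/0.843) = 26.8°.
Dip direction = atan2(-0.349, 0.243) = 305° (azimuth of n's horizontal projection).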